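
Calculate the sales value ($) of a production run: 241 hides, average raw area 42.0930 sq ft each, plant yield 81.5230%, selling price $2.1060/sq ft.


Raw_total = N * avg_area = 241 * 42.0930 = 10144.4130 sq ft
Finished = Raw_total * yield / 100 = 10144.4130 * 81.5230 / 100 = 8270.0298 sq ft
Value = Finished * price = 8270.0298 * 2.1060 = 17416.6828 $


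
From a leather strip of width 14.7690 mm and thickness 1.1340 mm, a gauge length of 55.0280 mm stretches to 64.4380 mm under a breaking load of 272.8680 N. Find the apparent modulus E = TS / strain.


TS = F / (w * t) = 272.8680 / (14.7690 * 1.1340) = 16.2925 N/mm^2
strain = (Lf - L0) / L0 = (64.4380 - 55.0280) / 55.0280 = 0.1710
E = TS / strain = 16.2925 / 0.1710 = 95.2758 N/mm^2


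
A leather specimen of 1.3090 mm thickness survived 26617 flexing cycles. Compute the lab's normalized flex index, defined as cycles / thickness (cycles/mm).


Formula: Index = cycles / thickness
Substituting: Index = 26617 / 1.3090
Result: 20333.8426 cycles/mm


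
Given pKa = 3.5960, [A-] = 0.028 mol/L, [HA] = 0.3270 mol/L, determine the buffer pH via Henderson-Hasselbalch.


ratio = [A-] / [HA] = 0.028 / 0.3270 = 0.0856269
log10(ratio) = -1.0674
pH = pKa + log10(ratio) = 3.5960 - 1.0674 = 2.5286


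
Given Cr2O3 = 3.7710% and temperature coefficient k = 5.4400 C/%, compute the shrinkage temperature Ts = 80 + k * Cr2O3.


Formula: Ts = 80 + k * Cr2O3
Substituting: Ts = 80 + 5.4400 * 3.7710
Result: 100.5142 C


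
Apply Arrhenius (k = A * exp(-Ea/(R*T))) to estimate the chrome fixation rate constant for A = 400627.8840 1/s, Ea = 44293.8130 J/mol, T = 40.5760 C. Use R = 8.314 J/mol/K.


T_K = T_C + 273.15 = 40.5760 + 273.15 = 313.7260 K
exponent = -Ea / (R * T_K) = -44293.8130 / (8.314 * 313.7260) = -16.9818
k = A * exp(exponent) = 400627.8840 * exp(-16.9818) = 0.0168912 1/s


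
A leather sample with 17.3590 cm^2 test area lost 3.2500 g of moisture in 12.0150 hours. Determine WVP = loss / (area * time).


Formula: WVP = loss / (area * time)
Substituting: WVP = 3.2500 / (17.3590 * 12.0150)
Result: 0.0155824 g/(cm^2*hr)


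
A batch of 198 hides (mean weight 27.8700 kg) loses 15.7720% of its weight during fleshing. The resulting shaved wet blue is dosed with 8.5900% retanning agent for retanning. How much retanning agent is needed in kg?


Total_raw = N * avg_wt = 198 * 27.8700 = 5518.2600 kg
Substrate = Total_raw * (1 - loss/100) = 5518.2600 * (1 - 15.7720/100) = 4647.9200 kg
Retan = Substrate * pct / 100 = 4647.9200 * 8.5900 / 100 = 399.2563 kg


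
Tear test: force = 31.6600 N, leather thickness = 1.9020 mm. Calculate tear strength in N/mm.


Formula: Tear strength = force / thickness
Substituting: Tear strength = 31.6600 / 1.9020
Result: 16.6456 N/mm


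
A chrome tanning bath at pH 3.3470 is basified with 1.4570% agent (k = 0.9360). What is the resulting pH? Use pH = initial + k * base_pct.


Formula: pH_final = pH_initial + k * base_pct
Substituting: pH_final = 3.3470 + 0.9360 * 1.4570
Result: 4.7108


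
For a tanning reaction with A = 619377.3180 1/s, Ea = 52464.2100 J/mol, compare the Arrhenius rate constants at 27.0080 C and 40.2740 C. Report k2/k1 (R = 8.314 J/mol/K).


T1 = 27.0080 + 273.15 = 300.1580 K; T2 = 40.2740 + 273.15 = 313.4240 K
k1 = A * exp(-Ea/(R*T1)) = 619377.3180 * exp(-52464.2100/(8.314*300.1580)) = 4.5878e-04 1/s
k2 = A * exp(-Ea/(R*T2)) = 619377.3180 * exp(-52464.2100/(8.314*313.4240)) = 0.00111701 1/s
k2/k1 = 0.00111701 / 4.5878e-04 = 2.4347


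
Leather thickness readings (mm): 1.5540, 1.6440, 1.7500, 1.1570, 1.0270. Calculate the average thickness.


Formula: Average = sum / n
Substituting: Average = 7.1320 / 5
Result: 1.4264 mm


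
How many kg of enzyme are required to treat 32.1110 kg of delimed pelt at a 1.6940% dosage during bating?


Formula: Enzyme = substrate * pct / 100
Substituting: Enzyme = 32.1110 * 1.6940 / 100
Result: 0.5440 kg


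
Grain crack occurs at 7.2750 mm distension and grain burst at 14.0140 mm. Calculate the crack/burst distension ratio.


Formula: Ratio = crack / burst
Substituting: Ratio = 7.2750 / 14.0140
Result: 0.5191


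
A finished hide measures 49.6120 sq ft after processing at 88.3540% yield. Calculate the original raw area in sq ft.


Formula: raw = finished * 100 / yield
Substituting: raw = 49.6120 * 100 / 88.3540
Result: 56.1514 sq ft


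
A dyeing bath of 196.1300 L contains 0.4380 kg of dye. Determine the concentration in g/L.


Formula: Conc = dye_mass(kg) / volume(L) * 1000
Substituting: Conc = 0.4380 / 196.1300 * 1000
Result: 2.2332 g/L


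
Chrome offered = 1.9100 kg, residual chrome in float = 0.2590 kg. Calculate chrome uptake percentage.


Formula: Uptake = (offered - residual) / offered * 100
Substituting: Uptake = (1.9100 - 0.2590) / 1.9100 * 100
Result: 86.4398 %


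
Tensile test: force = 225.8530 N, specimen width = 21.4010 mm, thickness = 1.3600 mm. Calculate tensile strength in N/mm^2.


Formula: TS = force / (width * thickness)
Substituting: TS = 225.8530 / (21.4010 * 1.3600)
Result: 7.7598 N/mm^2


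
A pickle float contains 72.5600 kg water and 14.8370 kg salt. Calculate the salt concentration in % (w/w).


Formula: Conc = salt / (water + salt) * 100
Substituting: Conc = 14.8370 / (72.5600 + 14.8370) * 100
Result: 16.9766 %


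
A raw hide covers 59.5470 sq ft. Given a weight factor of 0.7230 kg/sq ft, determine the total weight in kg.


Formula: Weight = area * weight_per_sqft
Substituting: Weight = 59.5470 * 0.7230
Result: 43.0525 kg


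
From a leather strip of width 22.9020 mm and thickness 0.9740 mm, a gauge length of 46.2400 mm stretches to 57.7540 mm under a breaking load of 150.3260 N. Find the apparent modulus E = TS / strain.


TS = F / (w * t) = 150.3260 / (22.9020 * 0.9740) = 6.7391 N/mm^2
strain = (Lf - L0) / L0 = (57.7540 - 46.2400) / 46.2400 = 0.2490
E = TS / strain = 6.7391 / 0.2490 = 27.0641 N/mm^2


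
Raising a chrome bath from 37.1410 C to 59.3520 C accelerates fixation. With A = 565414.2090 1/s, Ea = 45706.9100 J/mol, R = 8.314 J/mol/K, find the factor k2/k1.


T1 = 37.1410 + 273.15 = 310.2910 K; T2 = 59.3520 + 273.15 = 332.5020 K
k1 = A * exp(-Ea/(R*T1)) = 565414.2090 * exp(-45706.9100/(8.314*310.2910)) = 0.0114222 1/s
k2 = A * exp(-Ea/(R*T2)) = 565414.2090 * exp(-45706.9100/(8.314*332.5020)) = 0.0373033 1/s
k2/k1 = 0.0373033 / 0.0114222 = 3.2659


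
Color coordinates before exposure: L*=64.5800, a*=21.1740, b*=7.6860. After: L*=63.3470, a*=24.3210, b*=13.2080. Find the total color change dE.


dL = -1.2330, da = 3.1470, db = 5.5220
dE = sqrt((-1.2330)^2 + 3.1470^2 + 5.5220^2) = 6.4743


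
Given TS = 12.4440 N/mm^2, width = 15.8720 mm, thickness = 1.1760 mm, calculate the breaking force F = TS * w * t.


Formula: F = TS * w * t
Substituting: F = 12.4440 * 15.8720 * 1.1760
Result: 232.2731 N


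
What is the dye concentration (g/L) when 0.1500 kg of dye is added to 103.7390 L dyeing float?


Formula: Conc = dye_mass(kg) / volume(L) * 1000
Substituting: Conc = 0.1500 / 103.7390 * 1000
Result: 1.4459 g/L


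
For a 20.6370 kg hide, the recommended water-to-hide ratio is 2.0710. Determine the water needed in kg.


Formula: Water = hide_weight * ratio
Substituting: Water = 20.6370 * 2.0710
Result: 42.7392 kg


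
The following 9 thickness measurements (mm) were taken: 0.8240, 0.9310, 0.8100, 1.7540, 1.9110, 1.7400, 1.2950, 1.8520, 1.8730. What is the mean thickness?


Formula: Average = sum / n
Substituting: Average = 12.9900 / 9
Result: 1.4433 mm


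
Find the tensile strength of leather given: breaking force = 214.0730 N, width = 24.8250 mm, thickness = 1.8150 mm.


Formula: TS = force / (width * thickness)
Substituting: TS = 214.0730 / (24.8250 * 1.8150)
Result: 4.7511 N/mm^2


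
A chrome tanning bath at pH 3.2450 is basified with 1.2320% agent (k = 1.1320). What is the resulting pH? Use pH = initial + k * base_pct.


Formula: pH_final = pH_initial + k * base_pct
Substituting: pH_final = 3.2450 + 1.1320 * 1.2320
Result: 4.6396


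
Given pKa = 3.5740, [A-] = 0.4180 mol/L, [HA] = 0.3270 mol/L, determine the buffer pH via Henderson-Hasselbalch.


ratio = [A-] / [HA] = 0.4180 / 0.3270 = 1.2783
log10(ratio) = 0.1066
pH = pKa + log10(ratio) = 3.5740 + 0.1066 = 3.6806


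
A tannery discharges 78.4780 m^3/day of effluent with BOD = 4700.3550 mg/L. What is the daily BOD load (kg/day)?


Formula: BOD_load = volume * conc / 1000
Substituting: BOD_load = 78.4780 * 4700.3550 / 1000
Result: 368.8745 kg/day


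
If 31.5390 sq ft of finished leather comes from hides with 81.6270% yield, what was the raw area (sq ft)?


Formula: raw = finished * 100 / yield
Substituting: raw = 31.5390 * 100 / 81.6270
Result: 38.6380 sq ft


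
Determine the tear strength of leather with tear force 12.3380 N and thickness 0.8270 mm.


Formula: Tear strength = force / thickness
Substituting: Tear strength = 12.3380 / 0.8270
Result: 14.9190 N/mm


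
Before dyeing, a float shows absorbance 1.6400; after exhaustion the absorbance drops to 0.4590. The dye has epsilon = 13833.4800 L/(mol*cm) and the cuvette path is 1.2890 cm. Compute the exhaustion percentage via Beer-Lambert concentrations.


c_initial = A_i / (epsilon * l) = 1.6400 / (13833.4800 * 1.2890) = 9.1973e-05 mol/L
c_final = A_f / (epsilon * l) = 0.4590 / (13833.4800 * 1.2890) = 2.5741e-05 mol/L
Exhaustion = (c_initial - c_final) / c_initial * 100 = (9.1973e-05 - 2.5741e-05) / 9.1973e-05 * 100 = 72.0122 %


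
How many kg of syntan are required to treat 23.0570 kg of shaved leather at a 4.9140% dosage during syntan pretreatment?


Formula: Syntan = substrate * pct / 100
Substituting: Syntan = 23.0570 * 4.9140 / 100
Result: 1.1330 kg


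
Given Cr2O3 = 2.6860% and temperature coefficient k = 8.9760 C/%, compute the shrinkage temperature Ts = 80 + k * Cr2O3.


Formula: Ts = 80 + k * Cr2O3
Substituting: Ts = 80 + 8.9760 * 2.6860
Result: 104.1095 C


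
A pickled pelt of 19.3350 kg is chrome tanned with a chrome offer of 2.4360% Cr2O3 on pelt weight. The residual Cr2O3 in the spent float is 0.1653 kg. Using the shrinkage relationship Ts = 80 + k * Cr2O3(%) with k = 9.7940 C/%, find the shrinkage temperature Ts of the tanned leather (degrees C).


Offered = pelt * offer_pct / 100 = 19.3350 * 2.4360 / 100 = 0.4710 kg
Uptake = offered - residual = 0.4710 - 0.1653 = 0.3057 kg
Cr2O3% on pelt = uptake / pelt * 100 = 0.3057 / 19.3350 * 100 = 1.5811 %
Ts = 80 + k * Cr2O3% = 80 + 9.7940 * 1.5811 = 95.4850 C


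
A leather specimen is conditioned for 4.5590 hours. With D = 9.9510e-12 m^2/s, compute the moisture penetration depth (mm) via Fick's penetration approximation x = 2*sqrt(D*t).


t = 4.5590 hr * 3600 = 16412.4000 s
D * t = 9.9510e-12 * 16412.4000 = 1.6332e-07
x = 2 * sqrt(D*t) = 2 * sqrt(1.6332e-07) = 8.0826e-04 m = 0.8083 mm


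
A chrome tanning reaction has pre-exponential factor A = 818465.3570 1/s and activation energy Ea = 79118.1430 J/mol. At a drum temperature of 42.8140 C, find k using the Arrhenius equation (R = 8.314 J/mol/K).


T_K = T_C + 273.15 = 42.8140 + 273.15 = 315.9640 K
exponent = -Ea / (R * T_K) = -79118.1430 / (8.314 * 315.9640) = -30.1182
k = A * exp(exponent) = 818465.3570 * exp(-30.1182) = 6.8053e-08 1/s


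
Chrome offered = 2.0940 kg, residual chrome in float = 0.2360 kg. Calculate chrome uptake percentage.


Formula: Uptake = (offered - residual) / offered * 100
Substituting: Uptake = (2.0940 - 0.2360) / 2.0940 * 100
Result: 88.7297 %


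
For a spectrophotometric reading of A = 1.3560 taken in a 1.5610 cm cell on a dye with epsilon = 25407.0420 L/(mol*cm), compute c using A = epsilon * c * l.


Formula: c = A / (epsilon * l)
Substituting: c = 1.3560 / (25407.0420 * 1.5610)
Result: 3.4190e-05 mol/L


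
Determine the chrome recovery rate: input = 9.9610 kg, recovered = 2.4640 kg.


Formula: Recovery = recovered / input * 100
Substituting: Recovery = 2.4640 / 9.9610 * 100
Result: 24.7365 %


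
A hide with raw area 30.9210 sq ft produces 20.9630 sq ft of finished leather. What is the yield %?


Formula: Yield = finished / raw * 100
Substituting: Yield = 20.9630 / 30.9210 * 100
Result: 67.7953 %


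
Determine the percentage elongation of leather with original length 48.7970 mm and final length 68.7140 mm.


Formula: Elongation = (Lf - L0) / L0 * 100
Substituting: Elongation = (68.7140 - 48.7970) / 48.7970 * 100
Result: 40.8160 %


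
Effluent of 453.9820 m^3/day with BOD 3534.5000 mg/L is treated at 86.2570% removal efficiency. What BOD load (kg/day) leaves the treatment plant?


Load_in = volume * conc / 1000 = 453.9820 * 3534.5000 / 1000 = 1604.5994 kg/day
Removed = Load_in * eff / 100 = 1604.5994 * 86.2570 / 100 = 1384.0793 kg/day
Load_out = Load_in - Removed = 1604.5994 - 1384.0793 = 220.5201 kg/day


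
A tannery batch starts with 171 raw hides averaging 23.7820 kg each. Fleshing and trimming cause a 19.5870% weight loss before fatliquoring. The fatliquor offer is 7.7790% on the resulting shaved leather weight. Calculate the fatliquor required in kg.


Total_raw = N * avg_wt = 171 * 23.7820 = 4066.7220 kg
Substrate = Total_raw * (1 - loss/100) = 4066.7220 * (1 - 19.5870/100) = 3270.1732 kg
Fat = Substrate * pct / 100 = 3270.1732 * 7.7790 / 100 = 254.3868 kg


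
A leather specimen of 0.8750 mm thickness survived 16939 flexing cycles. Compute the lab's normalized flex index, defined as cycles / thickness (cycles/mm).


Formula: Index = cycles / thickness
Substituting: Index = 16939 / 0.8750
Result: 19358.8571 cycles/mm


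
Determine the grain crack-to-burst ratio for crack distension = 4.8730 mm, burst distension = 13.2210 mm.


Formula: Ratio = crack / burst
Substituting: Ratio = 4.8730 / 13.2210
Result: 0.3686


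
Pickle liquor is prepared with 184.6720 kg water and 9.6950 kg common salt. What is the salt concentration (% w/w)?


Formula: Conc = salt / (water + salt) * 100
Substituting: Conc = 9.6950 / (184.6720 + 9.6950) * 100
Result: 4.9880 %


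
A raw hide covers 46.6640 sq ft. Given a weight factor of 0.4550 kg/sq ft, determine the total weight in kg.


Formula: Weight = area * weight_per_sqft
Substituting: Weight = 46.6640 * 0.4550
Result: 21.2321 kg


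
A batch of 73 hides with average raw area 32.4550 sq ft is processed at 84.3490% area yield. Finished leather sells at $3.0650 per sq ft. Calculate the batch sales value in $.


Raw_total = N * avg_area = 73 * 32.4550 = 2369.2150 sq ft
Finished = Raw_total * yield / 100 = 2369.2150 * 84.3490 / 100 = 1998.4092 sq ft
Value = Finished * price = 1998.4092 * 3.0650 = 6125.1241 $


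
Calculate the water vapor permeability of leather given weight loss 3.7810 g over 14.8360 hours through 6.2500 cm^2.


Formula: WVP = loss / (area * time)
Substituting: WVP = 3.7810 / (6.2500 * 14.8360)
Result: 0.0407765 g/(cm^2*hr)


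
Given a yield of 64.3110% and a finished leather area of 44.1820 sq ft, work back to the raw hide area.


Formula: raw = finished * 100 / yield
Substituting: raw = 44.1820 * 100 / 64.3110
Result: 68.7005 sq ft


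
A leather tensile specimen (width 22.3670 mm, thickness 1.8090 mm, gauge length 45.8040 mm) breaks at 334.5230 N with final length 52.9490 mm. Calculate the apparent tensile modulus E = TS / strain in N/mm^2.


TS = F / (w * t) = 334.5230 / (22.3670 * 1.8090) = 8.2676 N/mm^2
strain = (Lf - L0) / L0 = (52.9490 - 45.8040) / 45.8040 = 0.1560
E = TS / strain = 8.2676 / 0.1560 = 53.0006 N/mm^2


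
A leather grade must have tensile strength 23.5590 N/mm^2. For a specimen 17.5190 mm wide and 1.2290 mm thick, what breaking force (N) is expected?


Formula: F = TS * w * t
Substituting: F = 23.5590 * 17.5190 * 1.2290
Result: 507.2453 N


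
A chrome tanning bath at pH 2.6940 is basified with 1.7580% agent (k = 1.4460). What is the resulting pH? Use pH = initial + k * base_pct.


Formula: pH_final = pH_initial + k * base_pct
Substituting: pH_final = 2.6940 + 1.4460 * 1.7580
Result: 5.2361


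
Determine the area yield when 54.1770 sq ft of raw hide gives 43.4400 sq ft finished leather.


Formula: Yield = finished / raw * 100
Substituting: Yield = 43.4400 / 54.1770 * 100
Result: 80.1816 %


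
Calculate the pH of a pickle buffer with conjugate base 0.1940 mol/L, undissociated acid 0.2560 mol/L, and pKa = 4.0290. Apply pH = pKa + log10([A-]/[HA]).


ratio = [A-] / [HA] = 0.1940 / 0.2560 = 0.7578
log10(ratio) = -0.1204
pH = pKa + log10(ratio) = 4.0290 - 0.1204 = 3.9086


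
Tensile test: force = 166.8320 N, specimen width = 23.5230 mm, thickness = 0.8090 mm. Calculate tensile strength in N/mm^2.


Formula: TS = force / (width * thickness)
Substituting: TS = 166.8320 / (23.5230 * 0.8090)
Result: 8.7667 N/mm^2


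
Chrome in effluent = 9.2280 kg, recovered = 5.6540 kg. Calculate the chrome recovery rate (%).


Formula: Recovery = recovered / input * 100
Substituting: Recovery = 5.6540 / 9.2280 * 100
Result: 61.2700 %


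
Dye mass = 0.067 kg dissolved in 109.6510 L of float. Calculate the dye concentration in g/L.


Formula: Conc = dye_mass(kg) / volume(L) * 1000
Substituting: Conc = 0.067 / 109.6510 * 1000
Result: 0.6110 g/L


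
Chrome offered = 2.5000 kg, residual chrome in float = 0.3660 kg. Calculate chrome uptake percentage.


Formula: Uptake = (offered - residual) / offered * 100
Substituting: Uptake = (2.5000 - 0.3660) / 2.5000 * 100
Result: 85.3600 %


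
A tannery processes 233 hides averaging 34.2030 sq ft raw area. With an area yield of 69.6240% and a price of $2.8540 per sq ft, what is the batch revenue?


Raw_total = N * avg_area = 233 * 34.2030 = 7969.2990 sq ft
Finished = Raw_total * yield / 100 = 7969.2990 * 69.6240 / 100 = 5548.5447 sq ft
Value = Finished * price = 5548.5447 * 2.8540 = 15835.5467 $


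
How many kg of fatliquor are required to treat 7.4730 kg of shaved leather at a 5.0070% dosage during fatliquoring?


Formula: Fat = substrate * pct / 100
Substituting: Fat = 7.4730 * 5.0070 / 100
Result: 0.3742 kg


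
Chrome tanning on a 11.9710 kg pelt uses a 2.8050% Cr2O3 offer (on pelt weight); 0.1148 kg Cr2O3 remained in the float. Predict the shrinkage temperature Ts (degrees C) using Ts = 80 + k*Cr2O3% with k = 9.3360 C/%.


Offered = pelt * offer_pct / 100 = 11.9710 * 2.8050 / 100 = 0.3358 kg
Uptake = offered - residual = 0.3358 - 0.1148 = 0.2210 kg
Cr2O3% on pelt = uptake / pelt * 100 = 0.2210 / 11.9710 * 100 = 1.8460 %
Ts = 80 + k * Cr2O3% = 80 + 9.3360 * 1.8460 = 97.2344 C


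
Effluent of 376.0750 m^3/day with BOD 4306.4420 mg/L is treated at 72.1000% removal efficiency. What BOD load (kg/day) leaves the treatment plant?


Load_in = volume * conc / 1000 = 376.0750 * 4306.4420 / 1000 = 1619.5452 kg/day
Removed = Load_in * eff / 100 = 1619.5452 * 72.1000 / 100 = 1167.6921 kg/day
Load_out = Load_in - Removed = 1619.5452 - 1167.6921 = 451.8531 kg/day


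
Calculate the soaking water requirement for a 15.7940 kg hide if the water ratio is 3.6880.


Formula: Water = hide_weight * ratio
Substituting: Water = 15.7940 * 3.6880
Result: 58.2483 kg


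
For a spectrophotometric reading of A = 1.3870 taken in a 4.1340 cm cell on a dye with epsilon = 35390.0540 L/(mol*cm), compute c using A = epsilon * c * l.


Formula: c = A / (epsilon * l)
Substituting: c = 1.3870 / (35390.0540 * 4.1340)
Result: 9.4804e-06 mol/L


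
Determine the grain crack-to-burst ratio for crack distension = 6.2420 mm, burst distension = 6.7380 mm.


Formula: Ratio = crack / burst
Substituting: Ratio = 6.2420 / 6.7380
Result: 0.9264


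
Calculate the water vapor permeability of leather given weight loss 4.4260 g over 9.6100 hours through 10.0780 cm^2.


Formula: WVP = loss / (area * time)
Substituting: WVP = 4.4260 / (10.0780 * 9.6100)
Result: 0.0456997 g/(cm^2*hr)


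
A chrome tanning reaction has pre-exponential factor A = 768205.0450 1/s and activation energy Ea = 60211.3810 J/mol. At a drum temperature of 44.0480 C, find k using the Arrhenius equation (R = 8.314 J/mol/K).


T_K = T_C + 273.15 = 44.0480 + 273.15 = 317.1980 K
exponent = -Ea / (R * T_K) = -60211.3810 / (8.314 * 317.1980) = -22.8317
k = A * exp(exponent) = 768205.0450 * exp(-22.8317) = 9.3282e-05 1/s


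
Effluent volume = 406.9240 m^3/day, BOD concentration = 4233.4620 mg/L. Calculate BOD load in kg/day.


Formula: BOD_load = volume * conc / 1000
Substituting: BOD_load = 406.9240 * 4233.4620 / 1000
Result: 1722.6973 kg/day


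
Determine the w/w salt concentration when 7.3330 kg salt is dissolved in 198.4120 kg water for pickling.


Formula: Conc = salt / (water + salt) * 100
Substituting: Conc = 7.3330 / (198.4120 + 7.3330) * 100
Result: 3.5641 %


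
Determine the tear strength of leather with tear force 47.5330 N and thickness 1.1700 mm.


Formula: Tear strength = force / thickness
Substituting: Tear strength = 47.5330 / 1.1700
Result: 40.6265 N/mm


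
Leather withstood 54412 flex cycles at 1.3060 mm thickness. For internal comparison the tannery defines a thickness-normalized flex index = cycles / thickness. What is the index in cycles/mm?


Formula: Index = cycles / thickness
Substituting: Index = 54412 / 1.3060
Result: 41663.0934 cycles/mm


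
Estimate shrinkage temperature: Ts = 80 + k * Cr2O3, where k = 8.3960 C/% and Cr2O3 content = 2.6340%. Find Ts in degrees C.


Formula: Ts = 80 + k * Cr2O3
Substituting: Ts = 80 + 8.3960 * 2.6340
Result: 102.1151 C


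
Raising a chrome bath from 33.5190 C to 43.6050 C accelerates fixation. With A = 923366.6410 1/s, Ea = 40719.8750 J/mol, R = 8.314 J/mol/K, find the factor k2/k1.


T1 = 33.5190 + 273.15 = 306.6690 K; T2 = 43.6050 + 273.15 = 316.7550 K
k1 = A * exp(-Ea/(R*T1)) = 923366.6410 * exp(-40719.8750/(8.314*306.6690)) = 0.1070 1/s
k2 = A * exp(-Ea/(R*T2)) = 923366.6410 * exp(-40719.8750/(8.314*316.7550)) = 0.1779 1/s
k2/k1 = 0.1779 / 0.1070 = 1.6629


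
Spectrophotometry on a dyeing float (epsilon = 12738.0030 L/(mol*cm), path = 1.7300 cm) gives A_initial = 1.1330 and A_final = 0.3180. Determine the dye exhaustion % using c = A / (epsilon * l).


c_initial = A_i / (epsilon * l) = 1.1330 / (12738.0030 * 1.7300) = 5.1414e-05 mol/L
c_final = A_f / (epsilon * l) = 0.3180 / (12738.0030 * 1.7300) = 1.4430e-05 mol/L
Exhaustion = (c_initial - c_final) / c_initial * 100 = (5.1414e-05 - 1.4430e-05) / 5.1414e-05 * 100 = 71.9329 %


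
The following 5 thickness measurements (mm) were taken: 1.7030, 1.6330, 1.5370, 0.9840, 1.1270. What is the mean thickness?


Formula: Average = sum / n
Substituting: Average = 6.9840 / 5
Result: 1.3968 mm


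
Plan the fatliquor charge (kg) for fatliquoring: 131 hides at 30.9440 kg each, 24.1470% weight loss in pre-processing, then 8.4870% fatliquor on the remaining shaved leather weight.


Total_raw = N * avg_wt = 131 * 30.9440 = 4053.6640 kg
Substrate = Total_raw * (1 - loss/100) = 4053.6640 * (1 - 24.1470/100) = 3074.8258 kg
Fat = Substrate * pct / 100 = 3074.8258 * 8.4870 / 100 = 260.9605 kg


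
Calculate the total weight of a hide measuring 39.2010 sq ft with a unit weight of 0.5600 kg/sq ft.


Formula: Weight = area * weight_per_sqft
Substituting: Weight = 39.2010 * 0.5600
Result: 21.9526 kg


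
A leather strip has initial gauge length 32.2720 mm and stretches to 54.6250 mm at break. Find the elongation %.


Formula: Elongation = (Lf - L0) / L0 * 100
Substituting: Elongation = (54.6250 - 32.2720) / 32.2720 * 100
Result: 69.2644 %


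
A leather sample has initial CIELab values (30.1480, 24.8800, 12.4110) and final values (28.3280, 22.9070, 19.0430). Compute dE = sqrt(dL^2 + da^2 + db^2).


dL = -1.8200, da = -1.9730, db = 6.6320
dE = sqrt((-1.8200)^2 + (-1.9730)^2 + 6.6320^2) = 7.1546


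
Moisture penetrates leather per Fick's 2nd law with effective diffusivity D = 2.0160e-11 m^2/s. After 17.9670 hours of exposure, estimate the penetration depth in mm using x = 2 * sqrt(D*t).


t = 17.9670 hr * 3600 = 64681.2000 s
D * t = 2.0160e-11 * 64681.2000 = 1.3040e-06
x = 2 * sqrt(D*t) = 2 * sqrt(1.3040e-06) = 0.00228383 m = 2.2838 mm


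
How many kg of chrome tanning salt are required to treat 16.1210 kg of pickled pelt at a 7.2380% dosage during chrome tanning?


Formula: Chrome = substrate * pct / 100
Substituting: Chrome = 16.1210 * 7.2380 / 100
Result: 1.1668 kg


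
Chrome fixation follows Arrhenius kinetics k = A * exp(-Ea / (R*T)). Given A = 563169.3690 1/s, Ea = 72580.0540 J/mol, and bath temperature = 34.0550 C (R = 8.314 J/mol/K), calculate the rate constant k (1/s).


T_K = T_C + 273.15 = 34.0550 + 273.15 = 307.2050 K
exponent = -Ea / (R * T_K) = -72580.0540 / (8.314 * 307.2050) = -28.4170
k = A * exp(exponent) = 563169.3690 * exp(-28.4170) = 2.5661e-07 1/s


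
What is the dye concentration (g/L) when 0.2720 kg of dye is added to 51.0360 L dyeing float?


Formula: Conc = dye_mass(kg) / volume(L) * 1000
Substituting: Conc = 0.2720 / 51.0360 * 1000
Result: 5.3296 g/L


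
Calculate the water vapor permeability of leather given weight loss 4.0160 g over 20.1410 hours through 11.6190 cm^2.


Formula: WVP = loss / (area * time)
Substituting: WVP = 4.0160 / (11.6190 * 20.1410)
Result: 0.0171611 g/(cm^2*hr)


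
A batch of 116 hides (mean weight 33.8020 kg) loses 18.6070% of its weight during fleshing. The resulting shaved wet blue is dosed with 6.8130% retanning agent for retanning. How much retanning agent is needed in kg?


Total_raw = N * avg_wt = 116 * 33.8020 = 3921.0320 kg
Substrate = Total_raw * (1 - loss/100) = 3921.0320 * (1 - 18.6070/100) = 3191.4456 kg
Retan = Substrate * pct / 100 = 3191.4456 * 6.8130 / 100 = 217.4332 kg


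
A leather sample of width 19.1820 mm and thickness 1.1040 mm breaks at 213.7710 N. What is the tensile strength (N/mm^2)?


Formula: TS = force / (width * thickness)
Substituting: TS = 213.7710 / (19.1820 * 1.1040)
Result: 10.0945 N/mm^2


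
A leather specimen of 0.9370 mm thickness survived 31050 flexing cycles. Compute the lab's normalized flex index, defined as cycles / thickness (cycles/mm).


Formula: Index = cycles / thickness
Substituting: Index = 31050 / 0.9370
Result: 33137.6734 cycles/mm


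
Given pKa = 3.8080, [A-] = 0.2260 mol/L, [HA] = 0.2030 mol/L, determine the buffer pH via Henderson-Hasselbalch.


ratio = [A-] / [HA] = 0.2260 / 0.2030 = 1.1133
log10(ratio) = 0.0466124
pH = pKa + log10(ratio) = 3.8080 + 0.0466124 = 3.8546


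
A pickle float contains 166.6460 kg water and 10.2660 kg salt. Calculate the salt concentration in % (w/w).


Formula: Conc = salt / (water + salt) * 100
Substituting: Conc = 10.2660 / (166.6460 + 10.2660) * 100
Result: 5.8029 %


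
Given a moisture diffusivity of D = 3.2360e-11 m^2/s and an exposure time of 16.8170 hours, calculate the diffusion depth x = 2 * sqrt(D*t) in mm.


t = 16.8170 hr * 3600 = 60541.2000 s
D * t = 3.2360e-11 * 60541.2000 = 1.9591e-06
x = 2 * sqrt(D*t) = 2 * sqrt(1.9591e-06) = 0.00279937 m = 2.7994 mm


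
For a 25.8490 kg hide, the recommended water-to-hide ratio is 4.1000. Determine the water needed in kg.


Formula: Water = hide_weight * ratio
Substituting: Water = 25.8490 * 4.1000
Result: 105.9809 kg


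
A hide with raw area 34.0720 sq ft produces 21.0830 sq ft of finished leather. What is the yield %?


Formula: Yield = finished / raw * 100
Substituting: Yield = 21.0830 / 34.0720 * 100
Result: 61.8778 %


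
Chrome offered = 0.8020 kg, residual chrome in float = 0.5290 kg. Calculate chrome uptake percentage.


Formula: Uptake = (offered - residual) / offered * 100
Substituting: Uptake = (0.8020 - 0.5290) / 0.8020 * 100
Result: 34.0399 %


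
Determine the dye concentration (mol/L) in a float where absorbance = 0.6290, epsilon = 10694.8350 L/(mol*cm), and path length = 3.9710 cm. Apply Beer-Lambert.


Formula: c = A / (epsilon * l)
Substituting: c = 0.6290 / (10694.8350 * 3.9710)
Result: 1.4811e-05 mol/L


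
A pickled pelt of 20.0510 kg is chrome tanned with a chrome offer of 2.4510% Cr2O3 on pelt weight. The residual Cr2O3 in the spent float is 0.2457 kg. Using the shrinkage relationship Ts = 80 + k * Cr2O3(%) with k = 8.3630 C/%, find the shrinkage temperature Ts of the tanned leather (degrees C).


Offered = pelt * offer_pct / 100 = 20.0510 * 2.4510 / 100 = 0.4915 kg
Uptake = offered - residual = 0.4915 - 0.2457 = 0.2458 kg
Cr2O3% on pelt = uptake / pelt * 100 = 0.2458 / 20.0510 * 100 = 1.2256 %
Ts = 80 + k * Cr2O3% = 80 + 8.3630 * 1.2256 = 90.2499 C


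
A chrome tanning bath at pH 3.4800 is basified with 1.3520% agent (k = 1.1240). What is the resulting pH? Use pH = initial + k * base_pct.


Formula: pH_final = pH_initial + k * base_pct
Substituting: pH_final = 3.4800 + 1.1240 * 1.3520
Result: 4.9996


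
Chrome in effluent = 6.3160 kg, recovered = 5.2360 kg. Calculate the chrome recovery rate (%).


Formula: Recovery = recovered / input * 100
Substituting: Recovery = 5.2360 / 6.3160 * 100
Result: 82.9006 %


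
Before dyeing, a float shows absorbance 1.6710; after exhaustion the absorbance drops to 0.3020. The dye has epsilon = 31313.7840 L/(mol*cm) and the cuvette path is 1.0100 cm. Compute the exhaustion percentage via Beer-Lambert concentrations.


c_initial = A_i / (epsilon * l) = 1.6710 / (31313.7840 * 1.0100) = 5.2835e-05 mol/L
c_final = A_f / (epsilon * l) = 0.3020 / (31313.7840 * 1.0100) = 9.5488e-06 mol/L
Exhaustion = (c_initial - c_final) / c_initial * 100 = (5.2835e-05 - 9.5488e-06) / 5.2835e-05 * 100 = 81.9270 %


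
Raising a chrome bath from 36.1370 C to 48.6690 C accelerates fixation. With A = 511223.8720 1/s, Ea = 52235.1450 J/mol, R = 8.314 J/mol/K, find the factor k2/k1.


T1 = 36.1370 + 273.15 = 309.2870 K; T2 = 48.6690 + 273.15 = 321.8190 K
k1 = A * exp(-Ea/(R*T1)) = 511223.8720 * exp(-52235.1450/(8.314*309.2870)) = 7.6991e-04 1/s
k2 = A * exp(-Ea/(R*T2)) = 511223.8720 * exp(-52235.1450/(8.314*321.8190)) = 0.00169819 1/s
k2/k1 = 0.00169819 / 7.6991e-04 = 2.2057


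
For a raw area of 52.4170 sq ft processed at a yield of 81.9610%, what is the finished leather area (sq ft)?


Formula: finished = raw * yield / 100
Substituting: finished = 52.4170 * 81.9610 / 100
Result: 42.9615 sq ft


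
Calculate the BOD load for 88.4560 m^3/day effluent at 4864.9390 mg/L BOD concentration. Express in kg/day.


Formula: BOD_load = volume * conc / 1000
Substituting: BOD_load = 88.4560 * 4864.9390 / 1000
Result: 430.3330 kg/day


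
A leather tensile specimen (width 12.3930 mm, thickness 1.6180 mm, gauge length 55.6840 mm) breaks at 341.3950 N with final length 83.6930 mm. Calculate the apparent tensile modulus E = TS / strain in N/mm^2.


TS = F / (w * t) = 341.3950 / (12.3930 * 1.6180) = 17.0256 N/mm^2
strain = (Lf - L0) / L0 = (83.6930 - 55.6840) / 55.6840 = 0.5030
E = TS / strain = 17.0256 / 0.5030 = 33.8482 N/mm^2


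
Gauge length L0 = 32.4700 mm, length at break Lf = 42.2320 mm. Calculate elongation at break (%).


Formula: Elongation = (Lf - L0) / L0 * 100
Substituting: Elongation = (42.2320 - 32.4700) / 32.4700 * 100
Result: 30.0647 %


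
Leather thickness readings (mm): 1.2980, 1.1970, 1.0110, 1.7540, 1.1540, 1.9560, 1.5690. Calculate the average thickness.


Formula: Average = sum / n
Substituting: Average = 9.9390 / 7
Result: 1.4199 mm


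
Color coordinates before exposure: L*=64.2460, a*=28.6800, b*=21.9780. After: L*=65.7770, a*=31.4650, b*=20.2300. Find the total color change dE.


dL = 1.5310, da = 2.7850, db = -1.7480
dE = sqrt(1.5310^2 + 2.7850^2 + (-1.7480)^2) = 3.6271


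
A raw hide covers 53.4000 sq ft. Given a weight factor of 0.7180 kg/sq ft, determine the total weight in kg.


Formula: Weight = area * weight_per_sqft
Substituting: Weight = 53.4000 * 0.7180
Result: 38.3412 kg


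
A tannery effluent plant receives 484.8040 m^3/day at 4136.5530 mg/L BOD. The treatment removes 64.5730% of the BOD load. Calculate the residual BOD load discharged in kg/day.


Load_in = volume * conc / 1000 = 484.8040 * 4136.5530 / 1000 = 2005.4174 kg/day
Removed = Load_in * eff / 100 = 2005.4174 * 64.5730 / 100 = 1294.9582 kg/day
Load_out = Load_in - Removed = 2005.4174 - 1294.9582 = 710.4592 kg/day


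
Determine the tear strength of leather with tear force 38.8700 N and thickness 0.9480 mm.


Formula: Tear strength = force / thickness
Substituting: Tear strength = 38.8700 / 0.9480
Result: 41.0021 N/mm


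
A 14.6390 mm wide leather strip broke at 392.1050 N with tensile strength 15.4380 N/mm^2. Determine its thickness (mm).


Formula: t = F / (TS * w)
Substituting: t = 392.1050 / (15.4380 * 14.6390)
Result: 1.7350 mm


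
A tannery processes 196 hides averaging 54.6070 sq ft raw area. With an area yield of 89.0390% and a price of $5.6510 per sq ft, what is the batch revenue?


Raw_total = N * avg_area = 196 * 54.6070 = 10702.9720 sq ft
Finished = Raw_total * yield / 100 = 10702.9720 * 89.0390 / 100 = 9529.8192 sq ft
Value = Finished * price = 9529.8192 * 5.6510 = 53853.0085 $


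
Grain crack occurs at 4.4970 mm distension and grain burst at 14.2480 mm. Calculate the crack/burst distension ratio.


Formula: Ratio = crack / burst
Substituting: Ratio = 4.4970 / 14.2480
Result: 0.3156


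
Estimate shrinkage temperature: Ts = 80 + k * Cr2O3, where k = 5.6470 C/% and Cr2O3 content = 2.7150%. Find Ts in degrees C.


Formula: Ts = 80 + k * Cr2O3
Substituting: Ts = 80 + 5.6470 * 2.7150
Result: 95.3316 C


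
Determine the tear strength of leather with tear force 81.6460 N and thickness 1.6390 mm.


Formula: Tear strength = force / thickness
Substituting: Tear strength = 81.6460 / 1.6390
Result: 49.8145 N/mm


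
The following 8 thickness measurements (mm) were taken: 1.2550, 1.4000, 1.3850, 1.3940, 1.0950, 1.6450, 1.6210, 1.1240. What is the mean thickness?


Formula: Average = sum / n
Substituting: Average = 10.9190 / 8
Result: 1.3649 mm


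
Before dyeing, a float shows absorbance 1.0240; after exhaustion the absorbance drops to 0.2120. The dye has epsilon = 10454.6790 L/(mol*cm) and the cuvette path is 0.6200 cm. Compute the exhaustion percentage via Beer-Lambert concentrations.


c_initial = A_i / (epsilon * l) = 1.0240 / (10454.6790 * 0.6200) = 1.5798e-04 mol/L
c_final = A_f / (epsilon * l) = 0.2120 / (10454.6790 * 0.6200) = 3.2706e-05 mol/L
Exhaustion = (c_initial - c_final) / c_initial * 100 = (1.5798e-04 - 3.2706e-05) / 1.5798e-04 * 100 = 79.2969 %


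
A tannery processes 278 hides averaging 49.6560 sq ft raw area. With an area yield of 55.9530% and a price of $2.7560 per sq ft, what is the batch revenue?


Raw_total = N * avg_area = 278 * 49.6560 = 13804.3680 sq ft
Finished = Raw_total * yield / 100 = 13804.3680 * 55.9530 / 100 = 7723.9580 sq ft
Value = Finished * price = 7723.9580 * 2.7560 = 21287.2283 $


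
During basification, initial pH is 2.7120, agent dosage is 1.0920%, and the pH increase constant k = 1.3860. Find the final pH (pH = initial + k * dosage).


Formula: pH_final = pH_initial + k * base_pct
Substituting: pH_final = 2.7120 + 1.3860 * 1.0920
Result: 4.2255


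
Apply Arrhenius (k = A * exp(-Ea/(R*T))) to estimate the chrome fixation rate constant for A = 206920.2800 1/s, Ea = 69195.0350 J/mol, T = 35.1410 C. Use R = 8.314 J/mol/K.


T_K = T_C + 273.15 = 35.1410 + 273.15 = 308.2910 K
exponent = -Ea / (R * T_K) = -69195.0350 / (8.314 * 308.2910) = -26.9963
k = A * exp(exponent) = 206920.2800 * exp(-26.9963) = 3.9036e-07 1/s


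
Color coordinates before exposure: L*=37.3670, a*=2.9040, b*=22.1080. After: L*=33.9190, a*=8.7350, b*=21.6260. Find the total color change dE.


dL = -3.4480, da = 5.8310, db = -0.4820
dE = sqrt((-3.4480)^2 + 5.8310^2 + (-0.4820)^2) = 6.7913


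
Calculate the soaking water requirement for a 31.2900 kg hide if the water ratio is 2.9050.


Formula: Water = hide_weight * ratio
Substituting: Water = 31.2900 * 2.9050
Result: 90.8974 kg


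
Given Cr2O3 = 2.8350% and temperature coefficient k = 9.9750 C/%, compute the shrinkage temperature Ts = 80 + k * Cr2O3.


Formula: Ts = 80 + k * Cr2O3
Substituting: Ts = 80 + 9.9750 * 2.8350
Result: 108.2791 C


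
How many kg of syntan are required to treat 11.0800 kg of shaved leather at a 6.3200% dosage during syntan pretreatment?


Formula: Syntan = substrate * pct / 100
Substituting: Syntan = 11.0800 * 6.3200 / 100
Result: 0.7003 kg


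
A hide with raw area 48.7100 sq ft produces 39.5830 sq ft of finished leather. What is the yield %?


Formula: Yield = finished / raw * 100
Substituting: Yield = 39.5830 / 48.7100 * 100
Result: 81.2626 %


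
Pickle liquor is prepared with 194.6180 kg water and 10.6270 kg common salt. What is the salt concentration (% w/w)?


Formula: Conc = salt / (water + salt) * 100
Substituting: Conc = 10.6270 / (194.6180 + 10.6270) * 100
Result: 5.1777 %


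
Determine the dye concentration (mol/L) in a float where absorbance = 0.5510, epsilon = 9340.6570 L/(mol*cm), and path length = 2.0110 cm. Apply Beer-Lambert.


Formula: c = A / (epsilon * l)
Substituting: c = 0.5510 / (9340.6570 * 2.0110)
Result: 2.9333e-05 mol/L


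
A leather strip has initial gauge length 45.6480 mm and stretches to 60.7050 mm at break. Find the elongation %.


Formula: Elongation = (Lf - L0) / L0 * 100
Substituting: Elongation = (60.7050 - 45.6480) / 45.6480 * 100
Result: 32.9850 %


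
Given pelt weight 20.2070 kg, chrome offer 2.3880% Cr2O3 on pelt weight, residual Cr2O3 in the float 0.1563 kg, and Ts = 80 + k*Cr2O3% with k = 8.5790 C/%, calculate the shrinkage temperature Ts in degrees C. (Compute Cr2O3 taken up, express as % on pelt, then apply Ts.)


Offered = pelt * offer_pct / 100 = 20.2070 * 2.3880 / 100 = 0.4825 kg
Uptake = offered - residual = 0.4825 - 0.1563 = 0.3262 kg
Cr2O3% on pelt = uptake / pelt * 100 = 0.3262 / 20.2070 * 100 = 1.6145 %
Ts = 80 + k * Cr2O3% = 80 + 8.5790 * 1.6145 = 93.8508 C


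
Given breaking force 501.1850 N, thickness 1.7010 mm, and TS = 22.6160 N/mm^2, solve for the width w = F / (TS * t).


Formula: w = F / (TS * t)
Substituting: w = 501.1850 / (22.6160 * 1.7010)
Result: 13.0280 mm


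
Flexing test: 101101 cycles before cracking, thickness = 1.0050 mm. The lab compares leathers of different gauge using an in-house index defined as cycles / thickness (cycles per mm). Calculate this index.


Formula: Index = cycles / thickness
Substituting: Index = 101101 / 1.0050
Result: 100598.0100 cycles/mm


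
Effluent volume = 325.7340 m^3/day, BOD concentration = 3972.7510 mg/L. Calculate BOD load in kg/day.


Formula: BOD_load = volume * conc / 1000
Substituting: BOD_load = 325.7340 * 3972.7510 / 1000
Result: 1294.0601 kg/day


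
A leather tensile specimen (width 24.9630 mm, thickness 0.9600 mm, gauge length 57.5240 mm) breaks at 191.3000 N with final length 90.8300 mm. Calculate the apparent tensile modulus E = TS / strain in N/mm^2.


TS = F / (w * t) = 191.3000 / (24.9630 * 0.9600) = 7.9826 N/mm^2
strain = (Lf - L0) / L0 = (90.8300 - 57.5240) / 57.5240 = 0.5790
E = TS / strain = 7.9826 / 0.5790 = 13.7871 N/mm^2


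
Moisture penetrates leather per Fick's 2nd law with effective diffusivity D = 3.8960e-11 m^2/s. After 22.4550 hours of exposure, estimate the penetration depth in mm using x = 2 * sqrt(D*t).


t = 22.4550 hr * 3600 = 80838.0000 s
D * t = 3.8960e-11 * 80838.0000 = 3.1494e-06
x = 2 * sqrt(D*t) = 2 * sqrt(3.1494e-06) = 0.00354934 m = 3.5493 mm


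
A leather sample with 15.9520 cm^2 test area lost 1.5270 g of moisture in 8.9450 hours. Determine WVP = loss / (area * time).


Formula: WVP = loss / (area * time)
Substituting: WVP = 1.5270 / (15.9520 * 8.9450)
Result: 0.0107015 g/(cm^2*hr)


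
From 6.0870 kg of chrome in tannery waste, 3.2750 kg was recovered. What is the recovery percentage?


Formula: Recovery = recovered / input * 100
Substituting: Recovery = 3.2750 / 6.0870 * 100
Result: 53.8032 %
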